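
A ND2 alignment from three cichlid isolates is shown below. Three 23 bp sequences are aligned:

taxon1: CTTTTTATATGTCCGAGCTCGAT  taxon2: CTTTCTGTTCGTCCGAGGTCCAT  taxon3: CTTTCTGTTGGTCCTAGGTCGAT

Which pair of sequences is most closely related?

taxon2 and taxon3

taxon1–taxon2: 6/23 differ, p = 0.261, d = 0.321.
taxon1–taxon3: 6/23 differ, p = 0.261, d = 0.321.
taxon2–taxon3: 3/23 differ, p = 0.130, d = 0.143.
The smallest distance is between taxon2 and taxon3.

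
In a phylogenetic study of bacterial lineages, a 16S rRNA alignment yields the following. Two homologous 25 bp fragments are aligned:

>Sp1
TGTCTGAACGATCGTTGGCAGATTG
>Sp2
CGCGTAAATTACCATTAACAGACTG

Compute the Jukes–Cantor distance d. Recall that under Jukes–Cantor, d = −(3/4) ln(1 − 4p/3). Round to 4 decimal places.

0.6626

The sequences differ at 11 of 25 sites, so p = 11/25 = 0.44.
d = −(3/4) ln(1 − 4p/3) = −0.75 ln(1 − 0.586667) = −0.75 ln(0.413333)
  = −0.75 × (-0.883502) = 0.662627 substitutions/site.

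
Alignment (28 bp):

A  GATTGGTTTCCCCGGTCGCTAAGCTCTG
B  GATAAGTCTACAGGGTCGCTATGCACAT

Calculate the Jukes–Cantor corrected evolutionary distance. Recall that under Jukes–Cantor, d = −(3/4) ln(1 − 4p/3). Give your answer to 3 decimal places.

0.485

The sequences differ at 10 of 28 sites (4, 5, 8, 10, 12, 13, 22, 25, 27, 28), so p = 10/28 ≈ 0.357143.
d = −(3/4) ln(1 − 4p/3) = −0.75 ln(1 − 0.476191) = −0.75 ln(0.523809)
  = −0.75 × (-0.646628) = 0.484971 substitutions/site.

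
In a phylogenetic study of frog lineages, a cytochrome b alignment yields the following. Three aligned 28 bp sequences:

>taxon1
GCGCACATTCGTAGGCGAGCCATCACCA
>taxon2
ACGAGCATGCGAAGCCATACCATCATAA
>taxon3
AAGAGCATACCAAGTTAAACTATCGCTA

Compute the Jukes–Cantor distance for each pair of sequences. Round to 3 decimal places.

taxon1–taxon2: 11/28 sites differ → p ≈ 0.392857, d = −0.75 ln(1 − 0.523809) = 0.556452 ≈ 0.556.
taxon1–taxon3: 14/28 sites differ → p = 0.5, d = −0.75 ln(1 − 0.666667) = 0.823960 ≈ 0.824.
taxon2–taxon3: 10/28 sites differ → p ≈ 0.357143, d = −0.75 ln(1 − 0.476191) = 0.484971 ≈ 0.485.

d(taxon1,taxon2) = 0.556, d(taxon1,taxon3) = 0.824, d(taxon2,taxon3) = 0.485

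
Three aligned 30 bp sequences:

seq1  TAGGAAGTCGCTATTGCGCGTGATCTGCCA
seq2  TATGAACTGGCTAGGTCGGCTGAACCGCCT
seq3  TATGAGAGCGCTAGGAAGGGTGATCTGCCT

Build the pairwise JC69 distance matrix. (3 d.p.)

seq1–seq2: 11/30 sites differ → p ≈ 0.366667, d = −0.75 ln(1 − 0.488889) = 0.503376 ≈ 0.503.
seq1–seq3: 10/30 sites differ → p ≈ 0.333333, d = −0.75 ln(1 − 0.444444) = 0.440839 ≈ 0.441.
seq2–seq3: 9/30 sites differ → p = 0.3, d = −0.75 ln(1 − 0.4) = 0.383119 ≈ 0.383.

d(seq1,seq2) = 0.503, d(seq1,seq3) = 0.441, d(seq2,seq3) = 0.383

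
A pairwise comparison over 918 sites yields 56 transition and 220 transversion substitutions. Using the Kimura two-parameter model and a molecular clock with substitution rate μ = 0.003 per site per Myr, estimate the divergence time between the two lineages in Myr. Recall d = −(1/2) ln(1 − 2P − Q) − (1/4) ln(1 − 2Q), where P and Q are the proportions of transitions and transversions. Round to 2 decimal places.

64.60

P = 56/918 ≈ 0.061002 and Q = 220/918 ≈ 0.239651.
Under the Kimura two-parameter model, d = −½ ln(1 − 2P − Q) − ¼ ln(1 − 2Q).
1 − 2P − Q = 0.638345, giving −½ ln(0.638345) = 0.224438.
1 − 2Q = 0.520698, giving −¼ ln(0.520698) = 0.163146.
d = 0.224438 + 0.163146 = 0.387584.
Under a molecular clock d = 2μt, so t = d/(2μ) = 0.387584 / (2 × 0.003) = 64.60 Myr.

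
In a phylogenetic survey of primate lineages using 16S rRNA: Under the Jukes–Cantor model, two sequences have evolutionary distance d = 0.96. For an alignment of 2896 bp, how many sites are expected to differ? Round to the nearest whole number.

Invert JC69: p = (3/4)(1 − e^(−4d/3)) = 0.75 × (1 − e^(-1.28)) = 0.75 × (1 − 0.278037) = 0.541472.
Expected differing sites = pL ≈ 0.541472 × 2896 = 1568.102912 ≈ 1568.

1568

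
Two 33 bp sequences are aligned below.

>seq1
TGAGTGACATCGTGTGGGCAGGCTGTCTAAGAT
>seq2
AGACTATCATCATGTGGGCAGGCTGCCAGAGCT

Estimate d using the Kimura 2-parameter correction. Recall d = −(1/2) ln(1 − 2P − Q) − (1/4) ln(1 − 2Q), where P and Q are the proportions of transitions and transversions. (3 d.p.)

Of 33 sites, 4 differences are transitions and 5 are transversions, so P = 4/33 ≈ 0.121212 and Q = 5/33 ≈ 0.151515.
Under the Kimura two-parameter model, d = −½ ln(1 − 2P − Q) − ¼ ln(1 − 2Q).
1 − 2P − Q = 0.606061, giving −½ ln(0.606061) = 0.250387.
1 − 2Q = 0.69697, giving −¼ ln(0.69697) = 0.090253.
d = 0.250387 + 0.090253 = 0.340640.

0.341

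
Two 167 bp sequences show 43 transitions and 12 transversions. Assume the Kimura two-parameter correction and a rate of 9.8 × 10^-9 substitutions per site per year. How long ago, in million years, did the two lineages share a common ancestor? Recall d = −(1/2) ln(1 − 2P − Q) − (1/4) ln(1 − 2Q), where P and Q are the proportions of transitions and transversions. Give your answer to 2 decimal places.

P = 43/167 ≈ 0.257485 and Q = 12/167 ≈ 0.071856.
Under the Kimura two-parameter model, d = −½ ln(1 − 2P − Q) − ¼ ln(1 − 2Q).
1 − 2P − Q = 0.413174, giving −½ ln(0.413174) = 0.441943.
1 − 2Q = 0.856288, giving −¼ ln(0.856288) = 0.038787.
d = 0.441943 + 0.038787 = 0.480730.
Under a molecular clock d = 2μt, so t = d/(2μ) = 0.480730 / (2 × 9.8 × 10^-9) = 24.53 million years.

24.53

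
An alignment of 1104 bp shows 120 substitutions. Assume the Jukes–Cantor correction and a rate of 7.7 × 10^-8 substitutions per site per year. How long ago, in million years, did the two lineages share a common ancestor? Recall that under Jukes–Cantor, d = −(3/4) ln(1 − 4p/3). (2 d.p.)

0.76

p = 120/1104 ≈ 0.108696.
d = −(3/4) ln(1 − 4p/3) = −0.75 ln(1 − 0.144928) = −0.75 ln(0.855072)
  = −0.75 × (-0.156570) = 0.117428 substitutions/site.
Under a molecular clock d = 2μt, so t = d/(2μ) = 0.117428 / (2 × 7.7 × 10^-8) = 0.76 million years.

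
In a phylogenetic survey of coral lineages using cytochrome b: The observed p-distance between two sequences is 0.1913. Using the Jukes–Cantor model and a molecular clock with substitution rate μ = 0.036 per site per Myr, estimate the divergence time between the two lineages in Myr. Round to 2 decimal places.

d = −(3/4) ln(1 − 4p/3) = −0.75 ln(1 − 0.255067) = −0.75 ln(0.744933)
  = −0.75 × (-0.294461) = 0.220846 substitutions/site.
Under a molecular clock d = 2μt, so t = d/(2μ) = 0.220846 / (2 × 0.036) = 3.07 Myr.

3.07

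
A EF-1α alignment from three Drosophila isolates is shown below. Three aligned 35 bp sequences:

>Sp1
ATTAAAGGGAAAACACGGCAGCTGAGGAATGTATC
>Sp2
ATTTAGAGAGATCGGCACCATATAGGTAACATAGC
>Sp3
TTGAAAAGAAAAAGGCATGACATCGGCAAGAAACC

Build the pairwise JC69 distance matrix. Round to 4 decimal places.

d(Sp1,Sp2) = 0.9650, d(Sp1,Sp3) = 0.8681, d(Sp2,Sp3) = 0.6355

Sp1–Sp2: 19/35 sites differ → p ≈ 0.542857, d = −0.75 ln(1 − 0.723809) = 0.964997 ≈ 0.9650.
Sp1–Sp3: 18/35 sites differ → p ≈ 0.514286, d = −0.75 ln(1 − 0.685715) = 0.868091 ≈ 0.8681.
Sp2–Sp3: 15/35 sites differ → p ≈ 0.428571, d = −0.75 ln(1 − 0.571428) = 0.635472 ≈ 0.6355.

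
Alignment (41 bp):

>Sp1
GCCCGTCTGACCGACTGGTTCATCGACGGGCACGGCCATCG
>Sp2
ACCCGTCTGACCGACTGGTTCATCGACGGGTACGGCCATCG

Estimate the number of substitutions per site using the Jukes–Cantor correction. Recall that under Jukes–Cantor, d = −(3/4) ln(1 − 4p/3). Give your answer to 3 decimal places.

The sequences differ at 2 of 41 sites (1, 31), so p = 2/41 ≈ 0.04878.
d = −(3/4) ln(1 − 4p/3) = −0.75 ln(1 − 0.06504) = −0.75 ln(0.93496)
  = −0.75 × (-0.067252) = 0.050439 substitutions/site.

0.050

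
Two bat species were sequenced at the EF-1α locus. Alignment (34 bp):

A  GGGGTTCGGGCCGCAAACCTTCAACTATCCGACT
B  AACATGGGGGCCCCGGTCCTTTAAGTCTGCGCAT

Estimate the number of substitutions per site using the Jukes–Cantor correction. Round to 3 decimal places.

The sequences differ at 16 of 34 sites, so p = 16/34 ≈ 0.470588.
d = −(3/4) ln(1 − 4p/3) = −0.75 ln(1 − 0.627451) = −0.75 ln(0.372549)
  = −0.75 × (-0.987387) = 0.740540 substitutions/site.

0.741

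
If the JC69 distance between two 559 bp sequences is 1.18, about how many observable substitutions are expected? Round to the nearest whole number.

332

Invert JC69: p = (3/4)(1 − e^(−4d/3)) = 0.75 × (1 − e^(-1.573333)) = 0.75 × (1 − 0.207353) = 0.594485.
Expected differing sites = pL ≈ 0.594485 × 559 = 332.317115 ≈ 332.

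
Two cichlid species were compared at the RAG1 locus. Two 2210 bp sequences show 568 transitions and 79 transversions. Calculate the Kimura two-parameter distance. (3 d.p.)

0.418

P = 568/2210 ≈ 0.257014 and Q = 79/2210 ≈ 0.035747.
Under the Kimura two-parameter model, d = −½ ln(1 − 2P − Q) − ¼ ln(1 − 2Q).
1 − 2P − Q = 0.450225, giving −½ ln(0.450225) = 0.399004.
1 − 2Q = 0.928506, giving −¼ ln(0.928506) = 0.018545.
d = 0.399004 + 0.018545 = 0.417549.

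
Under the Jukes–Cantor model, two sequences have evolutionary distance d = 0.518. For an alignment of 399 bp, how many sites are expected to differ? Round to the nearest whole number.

Invert JC69: p = (3/4)(1 − e^(−4d/3)) = 0.75 × (1 − e^(-0.690667)) = 0.75 × (1 − 0.501242) = 0.374069.
Expected differing sites = pL ≈ 0.374069 × 399 = 149.253531 ≈ 149.

149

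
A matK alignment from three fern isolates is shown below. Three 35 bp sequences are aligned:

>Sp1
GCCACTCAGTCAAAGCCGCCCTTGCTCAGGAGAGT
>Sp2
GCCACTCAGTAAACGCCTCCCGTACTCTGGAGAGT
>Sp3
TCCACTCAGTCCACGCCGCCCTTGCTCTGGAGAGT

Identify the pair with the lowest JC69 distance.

Sp1–Sp2: 6/35 differ, p = 0.171, d = 0.195.
Sp1–Sp3: 4/35 differ, p = 0.114, d = 0.124.
Sp2–Sp3: 6/35 differ, p = 0.171, d = 0.195.
The smallest distance is between Sp1 and Sp3.

Sp1 and Sp3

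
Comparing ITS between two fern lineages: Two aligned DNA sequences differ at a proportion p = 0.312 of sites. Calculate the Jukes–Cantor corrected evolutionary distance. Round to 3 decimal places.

0.403

d = −(3/4) ln(1 − 4p/3) = −0.75 ln(1 − 0.416) = −0.75 ln(0.584)
  = −0.75 × (-0.537854) = 0.403391 substitutions/site.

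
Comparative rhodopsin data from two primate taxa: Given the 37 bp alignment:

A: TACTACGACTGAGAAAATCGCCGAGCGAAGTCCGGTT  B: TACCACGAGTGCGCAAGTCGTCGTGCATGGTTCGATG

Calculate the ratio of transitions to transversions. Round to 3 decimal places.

1.167

Transitions are A↔G and C↔T; transversions are all other mismatches.
Transitions: 7. Transversions: 6.
R = 7/6 = 1.166666… ≈ 1.167 (to 3 d.p.).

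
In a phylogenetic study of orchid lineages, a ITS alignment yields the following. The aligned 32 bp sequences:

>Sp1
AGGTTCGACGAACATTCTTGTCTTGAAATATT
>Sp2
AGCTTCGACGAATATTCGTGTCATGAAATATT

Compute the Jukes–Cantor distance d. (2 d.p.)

The sequences differ at 4 of 32 sites (3, 13, 18, 23), so p = 4/32 = 0.125.
d = −(3/4) ln(1 − 4p/3) = −0.75 ln(1 − 0.166667) = −0.75 ln(0.833333)
  = −0.75 × (-0.182322) = 0.136742 substitutions/site.

0.14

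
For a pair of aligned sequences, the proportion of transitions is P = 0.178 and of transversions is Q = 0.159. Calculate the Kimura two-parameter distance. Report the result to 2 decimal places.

0.46

Under the Kimura two-parameter model, d = −½ ln(1 − 2P − Q) − ¼ ln(1 − 2Q).
1 − 2P − Q = 0.485, giving −½ ln(0.485) = 0.361803.
1 − 2Q = 0.682, giving −¼ ln(0.682) = 0.095681.
d = 0.361803 + 0.095681 = 0.457484.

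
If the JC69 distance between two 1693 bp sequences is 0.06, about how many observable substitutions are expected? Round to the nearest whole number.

Invert JC69: p = (3/4)(1 − e^(−4d/3)) = 0.75 × (1 − e^(-0.08)) = 0.75 × (1 − 0.923116) = 0.057663.
Expected differing sites = pL ≈ 0.057663 × 1693 = 97.623459 ≈ 98.

98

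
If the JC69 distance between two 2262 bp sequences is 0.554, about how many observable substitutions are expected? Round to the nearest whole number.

Invert JC69: p = (3/4)(1 − e^(−4d/3)) = 0.75 × (1 − e^(-0.738667)) = 0.75 × (1 − 0.477750) = 0.391688.
Expected differing sites = pL ≈ 0.391688 × 2262 = 885.998256 ≈ 886.

886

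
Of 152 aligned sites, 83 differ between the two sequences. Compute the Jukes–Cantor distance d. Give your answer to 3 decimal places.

p = 83/152 ≈ 0.546053.
d = −(3/4) ln(1 − 4p/3) = −0.75 ln(1 − 0.728071) = −0.75 ln(0.271929)
  = −0.75 × (-1.302214) = 0.976661 substitutions/site.

0.977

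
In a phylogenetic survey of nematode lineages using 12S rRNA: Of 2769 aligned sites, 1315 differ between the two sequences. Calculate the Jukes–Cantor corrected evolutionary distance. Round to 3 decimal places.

p = 1315/2769 ≈ 0.474901.
d = −(3/4) ln(1 − 4p/3) = −0.75 ln(1 − 0.633201) = −0.75 ln(0.366799)
  = −0.75 × (-1.002941) = 0.752206 substitutions/site.

0.752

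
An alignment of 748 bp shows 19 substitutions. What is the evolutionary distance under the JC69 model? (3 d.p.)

p = 19/748 ≈ 0.025401.
d = −(3/4) ln(1 − 4p/3) = −0.75 ln(1 − 0.033868) = −0.75 ln(0.966132)
  = −0.75 × (-0.034455) = 0.025841 substitutions/site.

0.026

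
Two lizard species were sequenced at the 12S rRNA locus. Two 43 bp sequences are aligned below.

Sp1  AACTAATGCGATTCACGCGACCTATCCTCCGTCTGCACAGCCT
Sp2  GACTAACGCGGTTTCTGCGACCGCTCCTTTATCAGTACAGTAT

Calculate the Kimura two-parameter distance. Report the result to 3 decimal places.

Of 43 sites, 10 differences are transitions and 5 are transversions, so P = 10/43 ≈ 0.232558 and Q = 5/43 ≈ 0.116279.
Under the Kimura two-parameter model, d = −½ ln(1 − 2P − Q) − ¼ ln(1 − 2Q).
1 − 2P − Q = 0.418605, giving −½ ln(0.418605) = 0.435414.
1 − 2Q = 0.767442, giving −¼ ln(0.767442) = 0.066173.
d = 0.435414 + 0.066173 = 0.501587.

0.502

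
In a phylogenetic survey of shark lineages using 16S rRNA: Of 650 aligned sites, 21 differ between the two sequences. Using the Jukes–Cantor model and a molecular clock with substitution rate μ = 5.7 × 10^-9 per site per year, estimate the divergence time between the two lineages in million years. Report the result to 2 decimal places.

2.90

p = 21/650 ≈ 0.032308.
d = −(3/4) ln(1 − 4p/3) = −0.75 ln(1 − 0.043077) = −0.75 ln(0.956923)
  = −0.75 × (-0.044032) = 0.033024 substitutions/site.
Under a molecular clock d = 2μt, so t = d/(2μ) = 0.033024 / (2 × 5.7 × 10^-9) = 2.90 million years.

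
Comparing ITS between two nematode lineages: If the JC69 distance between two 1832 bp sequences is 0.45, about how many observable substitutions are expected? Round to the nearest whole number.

620

Invert JC69: p = (3/4)(1 − e^(−4d/3)) = 0.75 × (1 − e^(-0.6)) = 0.75 × (1 − 0.548812) = 0.338391.
Expected differing sites = pL ≈ 0.338391 × 1832 = 619.932312 ≈ 620.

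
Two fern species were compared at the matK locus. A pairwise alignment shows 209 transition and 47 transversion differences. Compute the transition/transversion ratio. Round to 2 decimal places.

R = 209/47 = 4.446808… ≈ 4.45 (to 2 d.p.).

4.45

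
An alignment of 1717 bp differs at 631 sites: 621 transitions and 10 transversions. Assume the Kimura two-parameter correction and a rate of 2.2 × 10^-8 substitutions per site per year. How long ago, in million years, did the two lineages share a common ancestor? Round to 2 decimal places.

14.91

P = 621/1717 ≈ 0.361677 and Q = 10/1717 ≈ 0.005824.
Under the Kimura two-parameter model, d = −½ ln(1 − 2P − Q) − ¼ ln(1 − 2Q).
1 − 2P − Q = 0.270822, giving −½ ln(0.270822) = 0.653147.
1 − 2Q = 0.988352, giving −¼ ln(0.988352) = 0.002929.
d = 0.653147 + 0.002929 = 0.656076.
Under a molecular clock d = 2μt, so t = d/(2μ) = 0.656076 / (2 × 2.2 × 10^-8) = 14.91 million years.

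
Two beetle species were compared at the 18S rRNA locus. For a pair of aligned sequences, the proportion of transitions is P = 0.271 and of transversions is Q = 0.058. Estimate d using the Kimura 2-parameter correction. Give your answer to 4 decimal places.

0.4890

Under the Kimura two-parameter model, d = −½ ln(1 − 2P − Q) − ¼ ln(1 − 2Q).
1 − 2P − Q = 0.4, giving −½ ln(0.4) = 0.458145.
1 − 2Q = 0.884, giving −¼ ln(0.884) = 0.030825.
d = 0.458145 + 0.030825 = 0.488970.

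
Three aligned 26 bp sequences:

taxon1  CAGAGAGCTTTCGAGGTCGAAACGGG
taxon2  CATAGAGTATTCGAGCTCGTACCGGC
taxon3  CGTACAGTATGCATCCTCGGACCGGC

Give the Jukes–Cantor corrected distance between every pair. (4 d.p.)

taxon1–taxon2: 7/26 sites differ → p ≈ 0.269231, d = −0.75 ln(1 − 0.358975) = 0.333515 ≈ 0.3335.
taxon1–taxon3: 13/26 sites differ → p = 0.5, d = −0.75 ln(1 − 0.666667) = 0.823960 ≈ 0.8240.
taxon2–taxon3: 7/26 sites differ → p ≈ 0.269231, d = −0.75 ln(1 − 0.358975) = 0.333515 ≈ 0.3335.

d(taxon1,taxon2) = 0.3335, d(taxon1,taxon3) = 0.8240, d(taxon2,taxon3) = 0.3335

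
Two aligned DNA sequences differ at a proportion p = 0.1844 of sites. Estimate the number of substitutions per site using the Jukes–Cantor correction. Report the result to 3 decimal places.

d = −(3/4) ln(1 − 4p/3) = −0.75 ln(1 − 0.245867) = −0.75 ln(0.754133)
  = −0.75 × (-0.282187) = 0.211640 substitutions/site.

0.212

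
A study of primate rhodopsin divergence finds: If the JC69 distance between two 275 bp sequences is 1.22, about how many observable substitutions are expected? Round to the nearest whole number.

Invert JC69: p = (3/4)(1 − e^(−4d/3)) = 0.75 × (1 − e^(-1.626667)) = 0.75 × (1 − 0.196584) = 0.602562.
Expected differing sites = pL ≈ 0.602562 × 275 = 165.70455 ≈ 166.

166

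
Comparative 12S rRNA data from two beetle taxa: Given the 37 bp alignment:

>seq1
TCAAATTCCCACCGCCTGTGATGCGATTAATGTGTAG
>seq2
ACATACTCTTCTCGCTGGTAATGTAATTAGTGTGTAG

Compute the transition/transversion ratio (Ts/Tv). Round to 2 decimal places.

Transitions are A↔G and C↔T; transversions are all other mismatches.
Transitions: 9. Transversions: 4.
R = 9/4 = 2.25.

2.25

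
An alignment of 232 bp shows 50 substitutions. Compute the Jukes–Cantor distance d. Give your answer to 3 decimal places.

0.254

p = 50/232 ≈ 0.215517.
d = −(3/4) ln(1 − 4p/3) = −0.75 ln(1 − 0.287356) = −0.75 ln(0.712644)
  = −0.75 × (-0.338773) = 0.254080 substitutions/site.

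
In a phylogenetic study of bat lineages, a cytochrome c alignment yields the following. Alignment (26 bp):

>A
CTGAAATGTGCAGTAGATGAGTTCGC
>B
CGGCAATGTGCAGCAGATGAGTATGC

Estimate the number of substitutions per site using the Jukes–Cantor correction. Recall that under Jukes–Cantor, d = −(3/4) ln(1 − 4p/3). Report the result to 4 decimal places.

The sequences differ at 5 of 26 sites (2, 4, 14, 23, 24), so p = 5/26 ≈ 0.192308.
d = −(3/4) ln(1 − 4p/3) = −0.75 ln(1 − 0.256411) = −0.75 ln(0.743589)
  = −0.75 × (-0.296267) = 0.222200 substitutions/site.

0.2222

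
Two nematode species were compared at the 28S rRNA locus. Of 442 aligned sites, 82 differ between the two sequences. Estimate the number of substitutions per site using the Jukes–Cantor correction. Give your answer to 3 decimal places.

0.213

p = 82/442 ≈ 0.18552.
d = −(3/4) ln(1 − 4p/3) = −0.75 ln(1 − 0.24736) = −0.75 ln(0.75264)
  = −0.75 × (-0.284168) = 0.213126 substitutions/site.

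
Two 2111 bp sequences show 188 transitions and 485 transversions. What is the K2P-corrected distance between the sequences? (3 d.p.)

0.416

P = 188/2111 ≈ 0.089057 and Q = 485/2111 ≈ 0.229749.
Under the Kimura two-parameter model, d = −½ ln(1 − 2P − Q) − ¼ ln(1 − 2Q).
1 − 2P − Q = 0.592137, giving −½ ln(0.592137) = 0.262009.
1 − 2Q = 0.540502, giving −¼ ln(0.540502) = 0.153814.
d = 0.262009 + 0.153814 = 0.415823.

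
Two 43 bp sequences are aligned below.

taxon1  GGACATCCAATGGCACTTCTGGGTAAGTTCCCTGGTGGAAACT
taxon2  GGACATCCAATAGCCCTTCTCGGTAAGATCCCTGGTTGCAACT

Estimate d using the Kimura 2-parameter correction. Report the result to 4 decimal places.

0.1550

Of 43 sites, 1 differences are transitions and 5 are transversions, so P = 1/43 ≈ 0.023256 and Q = 5/43 ≈ 0.116279.
Under the Kimura two-parameter model, d = −½ ln(1 − 2P − Q) − ¼ ln(1 − 2Q).
1 − 2P − Q = 0.837209, giving −½ ln(0.837209) = 0.088841.
1 − 2Q = 0.767442, giving −¼ ln(0.767442) = 0.066173.
d = 0.088841 + 0.066173 = 0.155014.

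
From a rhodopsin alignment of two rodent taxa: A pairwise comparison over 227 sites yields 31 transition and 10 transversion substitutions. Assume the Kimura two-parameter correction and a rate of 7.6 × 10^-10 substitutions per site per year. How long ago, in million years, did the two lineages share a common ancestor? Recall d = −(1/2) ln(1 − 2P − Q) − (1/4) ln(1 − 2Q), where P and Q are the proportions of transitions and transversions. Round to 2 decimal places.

P = 31/227 ≈ 0.136564 and Q = 10/227 ≈ 0.044053.
Under the Kimura two-parameter model, d = −½ ln(1 − 2P − Q) − ¼ ln(1 − 2Q).
1 − 2P − Q = 0.682819, giving −½ ln(0.682819) = 0.190763.
1 − 2Q = 0.911894, giving −¼ ln(0.911894) = 0.023058.
d = 0.190763 + 0.023058 = 0.213821.
Under a molecular clock d = 2μt, so t = d/(2μ) = 0.213821 / (2 × 7.6 × 10^-10) = 140.67 million years.

140.67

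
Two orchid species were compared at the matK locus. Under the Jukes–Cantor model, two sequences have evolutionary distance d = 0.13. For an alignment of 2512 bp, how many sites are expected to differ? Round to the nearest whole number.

300

Invert JC69: p = (3/4)(1 − e^(−4d/3)) = 0.75 × (1 − e^(-0.173333)) = 0.75 × (1 − 0.840858) = 0.119357.
Expected differing sites = pL ≈ 0.119357 × 2512 = 299.824784 ≈ 300.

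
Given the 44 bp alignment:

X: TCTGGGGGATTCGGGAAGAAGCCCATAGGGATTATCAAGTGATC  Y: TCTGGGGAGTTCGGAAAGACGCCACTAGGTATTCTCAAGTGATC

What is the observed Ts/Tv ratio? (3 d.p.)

Transitions are A↔G and C↔T; transversions are all other mismatches.
Transitions: 3. Transversions: 5.
R = 3/5 = 0.600.

0.600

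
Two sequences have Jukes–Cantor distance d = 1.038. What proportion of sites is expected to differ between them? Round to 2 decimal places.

p = (3/4)(1 − e^(−4d/3)) = 0.75 × (1 − e^(-1.384)) = 0.75 × (1 − 0.250574) = 0.562070.

0.56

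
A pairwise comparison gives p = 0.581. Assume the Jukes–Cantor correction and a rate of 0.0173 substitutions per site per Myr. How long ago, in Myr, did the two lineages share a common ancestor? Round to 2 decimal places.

32.30

d = −(3/4) ln(1 − 4p/3) = −0.75 ln(1 − 0.774667) = −0.75 ln(0.225333)
  = −0.75 × (-1.490176) = 1.117632 substitutions/site.
Under a molecular clock d = 2μt, so t = d/(2μ) = 1.117632 / (2 × 0.0173) = 32.30 Myr.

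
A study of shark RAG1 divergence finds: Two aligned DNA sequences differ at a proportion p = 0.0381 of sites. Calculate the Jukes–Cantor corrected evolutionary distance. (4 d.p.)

d = −(3/4) ln(1 − 4p/3) = −0.75 ln(1 − 0.0508) = −0.75 ln(0.9492)
  = −0.75 × (-0.052136) = 0.039102 substitutions/site.

0.0391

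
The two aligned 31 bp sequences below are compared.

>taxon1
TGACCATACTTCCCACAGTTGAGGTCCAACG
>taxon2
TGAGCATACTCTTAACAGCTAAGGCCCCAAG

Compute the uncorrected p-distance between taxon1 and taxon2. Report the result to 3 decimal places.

0.323

The sequences differ at 10 of 31 positions (sites 4, 11, 12, 13, 14, 19, 21, 25, 28, 30).
p = 10/31 = 0.322580… ≈ 0.323 (to 3 d.p.).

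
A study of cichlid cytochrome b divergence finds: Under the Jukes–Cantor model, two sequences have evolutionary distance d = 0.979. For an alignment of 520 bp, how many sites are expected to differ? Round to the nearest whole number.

284

Invert JC69: p = (3/4)(1 − e^(−4d/3)) = 0.75 × (1 − e^(-1.305333)) = 0.75 × (1 − 0.271082) = 0.546689.
Expected differing sites = pL ≈ 0.546689 × 520 = 284.27828 ≈ 284.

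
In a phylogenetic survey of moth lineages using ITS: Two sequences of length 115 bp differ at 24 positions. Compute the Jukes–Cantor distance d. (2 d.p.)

p = 24/115 ≈ 0.208696.
d = −(3/4) ln(1 − 4p/3) = −0.75 ln(1 − 0.278261) = −0.75 ln(0.721739)
  = −0.75 × (-0.326092) = 0.244569 substitutions/site.

0.24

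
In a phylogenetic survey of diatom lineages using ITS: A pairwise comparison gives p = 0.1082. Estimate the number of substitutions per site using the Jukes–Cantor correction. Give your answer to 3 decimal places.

0.117

d = −(3/4) ln(1 − 4p/3) = −0.75 ln(1 − 0.144267) = −0.75 ln(0.855733)
  = −0.75 × (-0.155797) = 0.116848 substitutions/site.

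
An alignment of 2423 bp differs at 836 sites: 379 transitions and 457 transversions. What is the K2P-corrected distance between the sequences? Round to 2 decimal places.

0.47

P = 379/2423 ≈ 0.156418 and Q = 457/2423 ≈ 0.188609.
Under the Kimura two-parameter model, d = −½ ln(1 − 2P − Q) − ¼ ln(1 − 2Q).
1 − 2P − Q = 0.498555, giving −½ ln(0.498555) = 0.348021.
1 − 2Q = 0.622782, giving −¼ ln(0.622782) = 0.118390.
d = 0.348021 + 0.118390 = 0.466411.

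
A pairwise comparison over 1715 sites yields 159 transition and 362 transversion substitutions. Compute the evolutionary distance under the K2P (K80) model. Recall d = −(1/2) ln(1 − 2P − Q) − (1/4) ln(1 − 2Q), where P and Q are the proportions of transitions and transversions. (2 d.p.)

P = 159/1715 ≈ 0.092711 and Q = 362/1715 ≈ 0.211079.
Under the Kimura two-parameter model, d = −½ ln(1 − 2P − Q) − ¼ ln(1 − 2Q).
1 − 2P − Q = 0.603499, giving −½ ln(0.603499) = 0.252505.
1 − 2Q = 0.577842, giving −¼ ln(0.577842) = 0.137114.
d = 0.252505 + 0.137114 = 0.389619.

0.39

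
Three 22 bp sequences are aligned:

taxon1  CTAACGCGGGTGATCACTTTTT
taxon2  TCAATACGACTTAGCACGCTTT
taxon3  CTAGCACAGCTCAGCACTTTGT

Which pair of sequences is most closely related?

taxon1 and taxon3

taxon1–taxon2: 10/22 differ, p = 0.455, d = 0.699.
taxon1–taxon3: 7/22 differ, p = 0.318, d = 0.414.
taxon2–taxon3: 10/22 differ, p = 0.455, d = 0.699.
The smallest distance is between taxon1 and taxon3.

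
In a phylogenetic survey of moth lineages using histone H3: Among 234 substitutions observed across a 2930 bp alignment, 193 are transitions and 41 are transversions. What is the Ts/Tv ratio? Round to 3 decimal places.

4.707

R = 193/41 = 4.707317… ≈ 4.707 (to 3 d.p.).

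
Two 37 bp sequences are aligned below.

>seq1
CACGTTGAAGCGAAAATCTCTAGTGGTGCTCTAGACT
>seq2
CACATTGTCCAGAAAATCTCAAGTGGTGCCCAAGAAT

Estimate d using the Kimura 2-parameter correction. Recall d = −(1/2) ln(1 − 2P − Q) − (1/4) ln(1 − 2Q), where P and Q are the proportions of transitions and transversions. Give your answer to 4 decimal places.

0.2953

Of 37 sites, 2 differences are transitions and 7 are transversions, so P = 2/37 ≈ 0.054054 and Q = 7/37 ≈ 0.189189.
Under the Kimura two-parameter model, d = −½ ln(1 − 2P − Q) − ¼ ln(1 − 2Q).
1 − 2P − Q = 0.702703, giving −½ ln(0.702703) = 0.176410.
1 − 2Q = 0.621622, giving −¼ ln(0.621622) = 0.118856.
d = 0.176410 + 0.118856 = 0.295266.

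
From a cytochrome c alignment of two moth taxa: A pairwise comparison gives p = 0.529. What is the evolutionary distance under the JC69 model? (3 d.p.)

0.916

d = −(3/4) ln(1 − 4p/3) = −0.75 ln(1 − 0.705333) = −0.75 ln(0.294667)
  = −0.75 × (-1.221909) = 0.916432 substitutions/site.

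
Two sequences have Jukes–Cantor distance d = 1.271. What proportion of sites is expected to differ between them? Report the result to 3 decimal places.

p = (3/4)(1 − e^(−4d/3)) = 0.75 × (1 − e^(-1.694667)) = 0.75 × (1 − 0.183660) = 0.612255.

0.612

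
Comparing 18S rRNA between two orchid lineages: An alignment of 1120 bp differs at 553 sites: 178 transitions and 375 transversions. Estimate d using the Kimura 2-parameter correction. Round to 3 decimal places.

P = 178/1120 ≈ 0.158929 and Q = 375/1120 ≈ 0.334821.
Under the Kimura two-parameter model, d = −½ ln(1 − 2P − Q) − ¼ ln(1 − 2Q).
1 − 2P − Q = 0.347321, giving −½ ln(0.347321) = 0.528753.
1 − 2Q = 0.330358, giving −¼ ln(0.330358) = 0.276895.
d = 0.528753 + 0.276895 = 0.805648.

0.806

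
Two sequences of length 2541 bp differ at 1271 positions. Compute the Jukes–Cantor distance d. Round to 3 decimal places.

0.825

p = 1271/2541 ≈ 0.500197.
d = −(3/4) ln(1 − 4p/3) = −0.75 ln(1 − 0.666929) = −0.75 ln(0.333071)
  = −0.75 × (-1.099400) = 0.824550 substitutions/site.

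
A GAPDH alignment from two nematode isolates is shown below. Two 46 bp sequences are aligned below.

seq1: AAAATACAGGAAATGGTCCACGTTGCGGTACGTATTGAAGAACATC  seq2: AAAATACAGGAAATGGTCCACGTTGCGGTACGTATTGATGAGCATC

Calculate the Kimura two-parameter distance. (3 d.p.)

Of 46 sites, 1 differences are transitions and 1 are transversions, so P = 1/46 ≈ 0.021739 and Q = 1/46 ≈ 0.021739.
Under the Kimura two-parameter model, d = −½ ln(1 − 2P − Q) − ¼ ln(1 − 2Q).
1 − 2P − Q = 0.934783, giving −½ ln(0.934783) = 0.033720.
1 − 2Q = 0.956522, giving −¼ ln(0.956522) = 0.011113.
d = 0.033720 + 0.011113 = 0.044833.

0.045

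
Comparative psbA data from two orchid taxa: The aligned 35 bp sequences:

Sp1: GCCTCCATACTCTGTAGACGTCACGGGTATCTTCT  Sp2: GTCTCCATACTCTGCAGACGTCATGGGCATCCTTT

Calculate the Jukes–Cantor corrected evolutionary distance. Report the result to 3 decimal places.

The sequences differ at 6 of 35 sites (2, 15, 24, 28, 32, 34), so p = 6/35 ≈ 0.171429.
d = −(3/4) ln(1 − 4p/3) = −0.75 ln(1 − 0.228572) = −0.75 ln(0.771428)
  = −0.75 × (-0.259512) = 0.194634 substitutions/site.

0.195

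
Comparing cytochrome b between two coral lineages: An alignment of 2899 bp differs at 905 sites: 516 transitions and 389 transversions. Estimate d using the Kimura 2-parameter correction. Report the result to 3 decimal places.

P = 516/2899 ≈ 0.177992 and Q = 389/2899 ≈ 0.134184.
Under the Kimura two-parameter model, d = −½ ln(1 − 2P − Q) − ¼ ln(1 − 2Q).
1 − 2P − Q = 0.509832, giving −½ ln(0.509832) = 0.336837.
1 − 2Q = 0.731632, giving −¼ ln(0.731632) = 0.078119.
d = 0.336837 + 0.078119 = 0.414956.

0.415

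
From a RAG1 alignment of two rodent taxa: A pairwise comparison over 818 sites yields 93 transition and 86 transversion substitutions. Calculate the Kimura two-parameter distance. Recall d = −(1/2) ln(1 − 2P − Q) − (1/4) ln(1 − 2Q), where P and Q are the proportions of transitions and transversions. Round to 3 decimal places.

0.261

P = 93/818 ≈ 0.113692 and Q = 86/818 ≈ 0.105134.
Under the Kimura two-parameter model, d = −½ ln(1 − 2P − Q) − ¼ ln(1 − 2Q).
1 − 2P − Q = 0.667482, giving −½ ln(0.667482) = 0.202121.
1 − 2Q = 0.789732, giving −¼ ln(0.789732) = 0.059015.
d = 0.202121 + 0.059015 = 0.261136.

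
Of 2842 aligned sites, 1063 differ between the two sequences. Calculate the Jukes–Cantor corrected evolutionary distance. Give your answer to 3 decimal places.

p = 1063/2842 ≈ 0.374032.
d = −(3/4) ln(1 − 4p/3) = −0.75 ln(1 − 0.498709) = −0.75 ln(0.501291)
  = −0.75 × (-0.690569) = 0.517927 substitutions/site.

0.518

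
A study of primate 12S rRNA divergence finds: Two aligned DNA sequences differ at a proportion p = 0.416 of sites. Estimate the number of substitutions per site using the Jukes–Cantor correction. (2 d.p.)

d = −(3/4) ln(1 − 4p/3) = −0.75 ln(1 − 0.554667) = −0.75 ln(0.445333)
  = −0.75 × (-0.808933) = 0.606700 substitutions/site.

0.61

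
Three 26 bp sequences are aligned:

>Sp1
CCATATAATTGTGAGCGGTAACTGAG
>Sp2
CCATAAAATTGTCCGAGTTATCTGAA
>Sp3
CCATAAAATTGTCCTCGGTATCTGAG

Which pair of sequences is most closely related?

Sp2 and Sp3

Sp1–Sp2: 7/26 differ, p = 0.269, d = 0.334.
Sp1–Sp3: 5/26 differ, p = 0.192, d = 0.222.
Sp2–Sp3: 4/26 differ, p = 0.154, d = 0.172.
The smallest distance is between Sp2 and Sp3.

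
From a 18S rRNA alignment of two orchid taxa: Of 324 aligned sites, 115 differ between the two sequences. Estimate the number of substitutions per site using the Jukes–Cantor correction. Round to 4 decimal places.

0.4808

p = 115/324 ≈ 0.354938.
d = −(3/4) ln(1 − 4p/3) = −0.75 ln(1 − 0.473251) = −0.75 ln(0.526749)
  = −0.75 × (-0.641031) = 0.480773 substitutions/site.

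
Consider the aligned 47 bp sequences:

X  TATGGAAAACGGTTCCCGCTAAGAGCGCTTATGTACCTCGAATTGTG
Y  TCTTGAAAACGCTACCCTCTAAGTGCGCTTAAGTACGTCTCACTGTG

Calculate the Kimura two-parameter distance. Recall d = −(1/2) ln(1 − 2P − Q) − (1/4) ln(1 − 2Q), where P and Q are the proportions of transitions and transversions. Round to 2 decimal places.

0.29

Of 47 sites, 1 differences are transitions and 10 are transversions, so P = 1/47 ≈ 0.021277 and Q = 10/47 ≈ 0.212766.
Under the Kimura two-parameter model, d = −½ ln(1 − 2P − Q) − ¼ ln(1 − 2Q).
1 − 2P − Q = 0.74468, giving −½ ln(0.74468) = 0.147400.
1 − 2Q = 0.574468, giving −¼ ln(0.574468) = 0.138578.
d = 0.147400 + 0.138578 = 0.285978.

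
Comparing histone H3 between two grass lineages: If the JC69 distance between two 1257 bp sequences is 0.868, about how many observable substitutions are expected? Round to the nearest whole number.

646

Invert JC69: p = (3/4)(1 − e^(−4d/3)) = 0.75 × (1 − e^(-1.157333)) = 0.75 × (1 − 0.314323) = 0.514258.
Expected differing sites = pL ≈ 0.514258 × 1257 = 646.422306 ≈ 646.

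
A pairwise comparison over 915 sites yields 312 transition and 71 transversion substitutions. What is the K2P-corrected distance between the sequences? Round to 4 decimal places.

0.7548

P = 312/915 ≈ 0.340984 and Q = 71/915 ≈ 0.077596.
Under the Kimura two-parameter model, d = −½ ln(1 − 2P − Q) − ¼ ln(1 − 2Q).
1 − 2P − Q = 0.240436, giving −½ ln(0.240436) = 0.712651.
1 − 2Q = 0.844808, giving −¼ ln(0.844808) = 0.042161.
d = 0.712651 + 0.042161 = 0.754812.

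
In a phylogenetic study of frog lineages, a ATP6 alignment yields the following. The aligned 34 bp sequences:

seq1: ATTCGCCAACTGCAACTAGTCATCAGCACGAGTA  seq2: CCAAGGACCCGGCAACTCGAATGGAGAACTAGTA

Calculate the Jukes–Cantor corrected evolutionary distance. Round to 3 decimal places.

The sequences differ at 17 of 34 sites, so p = 17/34 = 0.5.
d = −(3/4) ln(1 − 4p/3) = −0.75 ln(1 − 0.666667) = −0.75 ln(0.333333)
  = −0.75 × (-1.098613) = 0.823960 substitutions/site.

0.824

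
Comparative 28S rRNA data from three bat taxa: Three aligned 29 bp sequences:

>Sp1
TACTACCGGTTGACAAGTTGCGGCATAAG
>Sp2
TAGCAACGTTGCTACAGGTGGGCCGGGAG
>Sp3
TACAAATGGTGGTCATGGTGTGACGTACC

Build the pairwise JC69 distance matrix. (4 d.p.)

Sp1–Sp2: 15/29 sites differ → p ≈ 0.517241, d = −0.75 ln(1 − 0.689655) = 0.877553 ≈ 0.8776.
Sp1–Sp3: 12/29 sites differ → p ≈ 0.413793, d = −0.75 ln(1 − 0.551724) = 0.601760 ≈ 0.6018.
Sp2–Sp3: 14/29 sites differ → p ≈ 0.482759, d = −0.75 ln(1 − 0.643679) = 0.773942 ≈ 0.7739.

d(Sp1,Sp2) = 0.8776, d(Sp1,Sp3) = 0.6018, d(Sp2,Sp3) = 0.7739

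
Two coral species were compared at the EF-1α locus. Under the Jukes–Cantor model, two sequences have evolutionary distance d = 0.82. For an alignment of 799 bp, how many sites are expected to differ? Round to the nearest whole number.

398

Invert JC69: p = (3/4)(1 − e^(−4d/3)) = 0.75 × (1 − e^(-1.093333)) = 0.75 × (1 − 0.335098) = 0.498677.
Expected differing sites = pL ≈ 0.498677 × 799 = 398.442923 ≈ 398.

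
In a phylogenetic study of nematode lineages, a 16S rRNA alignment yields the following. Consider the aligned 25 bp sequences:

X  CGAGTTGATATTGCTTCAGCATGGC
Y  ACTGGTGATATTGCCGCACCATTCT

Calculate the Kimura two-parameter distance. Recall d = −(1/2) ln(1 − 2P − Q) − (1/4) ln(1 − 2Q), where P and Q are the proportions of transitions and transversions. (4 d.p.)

0.5824

Of 25 sites, 2 differences are transitions and 8 are transversions, so P = 2/25 = 0.08 and Q = 8/25 = 0.32.
Under the Kimura two-parameter model, d = −½ ln(1 − 2P − Q) − ¼ ln(1 − 2Q).
1 − 2P − Q = 0.52, giving −½ ln(0.52) = 0.326963.
1 − 2Q = 0.36, giving −¼ ln(0.36) = 0.255413.
d = 0.326963 + 0.255413 = 0.582376.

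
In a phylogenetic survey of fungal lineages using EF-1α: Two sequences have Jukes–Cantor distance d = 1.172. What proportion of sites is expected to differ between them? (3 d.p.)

p = (3/4)(1 − e^(−4d/3)) = 0.75 × (1 − e^(-1.562667)) = 0.75 × (1 − 0.209576) = 0.592818.

0.593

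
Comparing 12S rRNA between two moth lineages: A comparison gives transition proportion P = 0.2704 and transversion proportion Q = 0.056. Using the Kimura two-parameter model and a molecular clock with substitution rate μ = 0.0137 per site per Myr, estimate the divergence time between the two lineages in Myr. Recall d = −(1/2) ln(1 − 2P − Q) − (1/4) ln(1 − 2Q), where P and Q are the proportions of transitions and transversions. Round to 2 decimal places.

17.66

Under the Kimura two-parameter model, d = −½ ln(1 − 2P − Q) − ¼ ln(1 − 2Q).
1 − 2P − Q = 0.4032, giving −½ ln(0.4032) = 0.454161.
1 − 2Q = 0.888, giving −¼ ln(0.888) = 0.029696.
d = 0.454161 + 0.029696 = 0.483857.
Under a molecular clock d = 2μt, so t = d/(2μ) = 0.483857 / (2 × 0.0137) = 17.66 Myr.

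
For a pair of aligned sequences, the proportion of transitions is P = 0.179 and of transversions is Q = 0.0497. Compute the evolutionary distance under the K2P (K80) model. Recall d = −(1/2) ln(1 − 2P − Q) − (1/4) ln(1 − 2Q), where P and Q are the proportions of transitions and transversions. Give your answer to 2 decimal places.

0.29

Under the Kimura two-parameter model, d = −½ ln(1 − 2P − Q) − ¼ ln(1 − 2Q).
1 − 2P − Q = 0.5923, giving −½ ln(0.5923) = 0.261871.
1 − 2Q = 0.9006, giving −¼ ln(0.9006) = 0.026174.
d = 0.261871 + 0.026174 = 0.288045.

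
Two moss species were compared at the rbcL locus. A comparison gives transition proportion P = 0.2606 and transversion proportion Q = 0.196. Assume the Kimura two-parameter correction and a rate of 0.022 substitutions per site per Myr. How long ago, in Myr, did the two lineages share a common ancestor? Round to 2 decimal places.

Under the Kimura two-parameter model, d = −½ ln(1 − 2P − Q) − ¼ ln(1 − 2Q).
1 − 2P − Q = 0.2828, giving −½ ln(0.2828) = 0.631508.
1 − 2Q = 0.608, giving −¼ ln(0.608) = 0.124395.
d = 0.631508 + 0.124395 = 0.755903.
Under a molecular clock d = 2μt, so t = d/(2μ) = 0.755903 / (2 × 0.022) = 17.18 Myr.

17.18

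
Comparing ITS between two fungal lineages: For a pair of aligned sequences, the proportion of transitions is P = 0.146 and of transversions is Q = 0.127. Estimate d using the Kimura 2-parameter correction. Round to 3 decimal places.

Under the Kimura two-parameter model, d = −½ ln(1 − 2P − Q) − ¼ ln(1 − 2Q).
1 − 2P − Q = 0.581, giving −½ ln(0.581) = 0.271502.
1 − 2Q = 0.746, giving −¼ ln(0.746) = 0.073257.
d = 0.271502 + 0.073257 = 0.344759.

0.345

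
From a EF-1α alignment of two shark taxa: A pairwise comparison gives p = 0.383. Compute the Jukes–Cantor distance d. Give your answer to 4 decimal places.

0.5360

d = −(3/4) ln(1 − 4p/3) = −0.75 ln(1 − 0.510667) = −0.75 ln(0.489333)
  = −0.75 × (-0.714712) = 0.536034 substitutions/site.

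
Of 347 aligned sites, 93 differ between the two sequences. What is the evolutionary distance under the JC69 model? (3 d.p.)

p = 93/347 ≈ 0.268012.
d = −(3/4) ln(1 − 4p/3) = −0.75 ln(1 − 0.357349) = −0.75 ln(0.642651)
  = −0.75 × (-0.442153) = 0.331615 substitutions/site.

0.332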